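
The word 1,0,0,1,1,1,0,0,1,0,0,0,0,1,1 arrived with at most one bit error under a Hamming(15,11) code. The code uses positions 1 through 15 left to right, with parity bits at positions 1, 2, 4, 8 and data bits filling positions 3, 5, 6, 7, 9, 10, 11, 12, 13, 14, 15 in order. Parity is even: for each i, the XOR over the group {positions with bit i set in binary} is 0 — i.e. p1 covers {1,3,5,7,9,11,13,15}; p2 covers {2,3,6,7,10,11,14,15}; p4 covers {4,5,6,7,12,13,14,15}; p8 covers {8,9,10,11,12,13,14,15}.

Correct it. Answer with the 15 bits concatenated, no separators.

100111001000001

s1 (pos 1,3,5,7,9,11,13,15): 1⊕0⊕1⊕0⊕1⊕0⊕0⊕1 = 0
s2 (pos 2,3,6,7,10,11,14,15): 0⊕0⊕1⊕0⊕0⊕0⊕1⊕1 = 1
s4 (pos 4,5,6,7,12,13,14,15): 1⊕1⊕1⊕0⊕0⊕0⊕1⊕1 = 1
s8 (pos 8,9,10,11,12,13,14,15): 0⊕1⊕0⊕0⊕0⊕0⊕1⊕1 = 1
Syndrome s8…s1 = 1110 → error at position 14.
Flip position 14: 100111001000011 → 100111001000001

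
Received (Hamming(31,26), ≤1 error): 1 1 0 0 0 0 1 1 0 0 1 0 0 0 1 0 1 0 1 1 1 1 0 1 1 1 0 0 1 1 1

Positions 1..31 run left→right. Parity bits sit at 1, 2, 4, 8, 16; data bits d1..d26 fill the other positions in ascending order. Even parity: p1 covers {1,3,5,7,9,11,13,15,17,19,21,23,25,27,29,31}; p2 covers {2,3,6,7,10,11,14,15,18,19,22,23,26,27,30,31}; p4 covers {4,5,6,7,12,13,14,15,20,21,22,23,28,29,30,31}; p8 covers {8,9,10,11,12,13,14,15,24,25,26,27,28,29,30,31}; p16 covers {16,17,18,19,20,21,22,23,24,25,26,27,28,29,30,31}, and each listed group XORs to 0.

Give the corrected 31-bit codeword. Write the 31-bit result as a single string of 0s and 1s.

1100001100100010101111011000111

s1 (pos 1,3,5,7,9,11,13,15,17,19,21,23,25,27,29,31): 1⊕0⊕0⊕1⊕0⊕1⊕0⊕1⊕1⊕1⊕1⊕0⊕1⊕0⊕1⊕1 = 0
s2 (pos 2,3,6,7,10,11,14,15,18,19,22,23,26,27,30,31): 1⊕0⊕0⊕1⊕0⊕1⊕0⊕1⊕0⊕1⊕1⊕0⊕1⊕0⊕1⊕1 = 1
s4 (pos 4,5,6,7,12,13,14,15,20,21,22,23,28,29,30,31): 0⊕0⊕0⊕1⊕0⊕0⊕0⊕1⊕1⊕1⊕1⊕0⊕0⊕1⊕1⊕1 = 0
s8 (pos 8,9,10,11,12,13,14,15,24,25,26,27,28,29,30,31): 1⊕0⊕0⊕1⊕0⊕0⊕0⊕1⊕1⊕1⊕1⊕0⊕0⊕1⊕1⊕1 = 1
s16 (pos 16,17,18,19,20,21,22,23,24,25,26,27,28,29,30,31): 0⊕1⊕0⊕1⊕1⊕1⊕1⊕0⊕1⊕1⊕1⊕0⊕0⊕1⊕1⊕1 = 1
Syndrome s16…s1 = 11010 → error at position 26.
Flip position 26: 1100001100100010101111011100111 → 1100001100100010101111011000111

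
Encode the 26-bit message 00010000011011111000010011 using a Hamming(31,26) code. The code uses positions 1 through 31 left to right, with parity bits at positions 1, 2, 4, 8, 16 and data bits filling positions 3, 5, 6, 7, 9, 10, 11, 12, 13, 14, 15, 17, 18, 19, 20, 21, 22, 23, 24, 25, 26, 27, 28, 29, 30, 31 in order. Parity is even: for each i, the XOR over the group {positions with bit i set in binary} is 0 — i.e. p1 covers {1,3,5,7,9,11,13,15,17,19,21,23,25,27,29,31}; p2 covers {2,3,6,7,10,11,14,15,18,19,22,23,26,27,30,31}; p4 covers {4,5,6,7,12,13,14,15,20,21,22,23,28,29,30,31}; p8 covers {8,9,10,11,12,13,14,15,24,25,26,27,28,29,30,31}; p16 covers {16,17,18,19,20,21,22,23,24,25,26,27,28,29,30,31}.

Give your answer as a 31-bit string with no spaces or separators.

Place data at non-parity positions: p1 p2 0 p4 0 0 1 p8 0 0 0 0 0 1 1 p16 0 1 1 1 1 1 0 0 0 0 1 0 0 1 1
p1 (pos 1,3,5,7,9,11,13,15,17,19,21,23,25,27,29,31): XOR of data positions = 0⊕0⊕1⊕0⊕0⊕0⊕1⊕0⊕1⊕1⊕0⊕0⊕1⊕0⊕1 = 0
p2 (pos 2,3,6,7,10,11,14,15,18,19,22,23,26,27,30,31): XOR of data positions = 0⊕0⊕1⊕0⊕0⊕1⊕1⊕1⊕1⊕1⊕0⊕0⊕1⊕1⊕1 = 1
p4 (pos 4,5,6,7,12,13,14,15,20,21,22,23,28,29,30,31): XOR of data positions = 0⊕0⊕1⊕0⊕0⊕1⊕1⊕1⊕1⊕1⊕0⊕0⊕0⊕1⊕1 = 0
p8 (pos 8,9,10,11,12,13,14,15,24,25,26,27,28,29,30,31): XOR of data positions = 0⊕0⊕0⊕0⊕0⊕1⊕1⊕0⊕0⊕0⊕1⊕0⊕0⊕1⊕1 = 1
p16 (pos 16,17,18,19,20,21,22,23,24,25,26,27,28,29,30,31): XOR of data positions = 0⊕1⊕1⊕1⊕1⊕1⊕0⊕0⊕0⊕0⊕1⊕0⊕0⊕1⊕1 = 0
Codeword: 0100001100000110011111000010011

0100001100000110011111000010011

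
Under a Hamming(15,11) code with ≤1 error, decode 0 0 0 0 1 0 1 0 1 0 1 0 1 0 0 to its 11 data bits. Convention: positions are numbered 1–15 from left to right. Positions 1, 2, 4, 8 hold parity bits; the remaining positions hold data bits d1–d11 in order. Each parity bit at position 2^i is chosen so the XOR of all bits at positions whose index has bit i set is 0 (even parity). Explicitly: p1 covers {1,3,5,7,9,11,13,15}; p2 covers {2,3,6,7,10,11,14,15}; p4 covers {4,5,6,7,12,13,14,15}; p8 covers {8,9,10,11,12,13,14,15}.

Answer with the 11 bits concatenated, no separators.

s1 (pos 1,3,5,7,9,11,13,15): 0⊕0⊕1⊕1⊕1⊕1⊕1⊕0 = 1
s2 (pos 2,3,6,7,10,11,14,15): 0⊕0⊕0⊕1⊕0⊕1⊕0⊕0 = 0
s4 (pos 4,5,6,7,12,13,14,15): 0⊕1⊕0⊕1⊕0⊕1⊕0⊕0 = 1
s8 (pos 8,9,10,11,12,13,14,15): 0⊕1⊕0⊕1⊕0⊕1⊕0⊕0 = 1
Syndrome s8…s1 = 1101 → error at position 13.
Flip position 13: 000010101010100 → 000010101010000
Read data bits from positions 3,5,6,7,9,10,11,12,13,14,15: 01011010000

01011010000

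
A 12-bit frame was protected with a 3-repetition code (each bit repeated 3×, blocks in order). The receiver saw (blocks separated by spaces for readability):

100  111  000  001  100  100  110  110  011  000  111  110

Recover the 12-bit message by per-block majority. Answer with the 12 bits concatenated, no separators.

010000111011

Block 1 (100): 1 one → 0
Block 2 (111): 3 ones → 1
Block 3 (000): 0 ones → 0
Block 4 (001): 1 one → 0
Block 5 (100): 1 one → 0
Block 6 (100): 1 one → 0
Block 7 (110): 2 ones → 1
Block 8 (110): 2 ones → 1
Block 9 (011): 2 ones → 1
Block 10 (000): 0 ones → 0
Block 11 (111): 3 ones → 1
Block 12 (110): 2 ones → 1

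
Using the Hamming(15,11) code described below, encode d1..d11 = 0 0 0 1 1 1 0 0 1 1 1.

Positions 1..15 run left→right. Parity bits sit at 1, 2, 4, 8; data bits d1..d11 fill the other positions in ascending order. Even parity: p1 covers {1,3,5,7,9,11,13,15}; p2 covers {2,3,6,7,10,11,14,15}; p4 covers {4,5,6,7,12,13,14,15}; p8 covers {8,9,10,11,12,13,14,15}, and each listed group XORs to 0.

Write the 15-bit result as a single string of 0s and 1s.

000000111100111

Place data at non-parity positions: p1 p2 0 p4 0 0 1 p8 1 1 0 0 1 1 1
p1 (pos 1,3,5,7,9,11,13,15): XOR of data positions = 0⊕0⊕1⊕1⊕0⊕1⊕1 = 0
p2 (pos 2,3,6,7,10,11,14,15): XOR of data positions = 0⊕0⊕1⊕1⊕0⊕1⊕1 = 0
p4 (pos 4,5,6,7,12,13,14,15): XOR of data positions = 0⊕0⊕1⊕0⊕1⊕1⊕1 = 0
p8 (pos 8,9,10,11,12,13,14,15): XOR of data positions = 1⊕1⊕0⊕0⊕1⊕1⊕1 = 1
Codeword: 000000111100111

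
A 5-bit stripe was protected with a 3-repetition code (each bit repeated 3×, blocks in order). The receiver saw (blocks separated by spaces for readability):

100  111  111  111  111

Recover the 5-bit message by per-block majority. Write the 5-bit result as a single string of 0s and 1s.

01111

Block 1 (100): 1 one → 0
Block 2 (111): 3 ones → 1
Block 3 (111): 3 ones → 1
Block 4 (111): 3 ones → 1
Block 5 (111): 3 ones → 1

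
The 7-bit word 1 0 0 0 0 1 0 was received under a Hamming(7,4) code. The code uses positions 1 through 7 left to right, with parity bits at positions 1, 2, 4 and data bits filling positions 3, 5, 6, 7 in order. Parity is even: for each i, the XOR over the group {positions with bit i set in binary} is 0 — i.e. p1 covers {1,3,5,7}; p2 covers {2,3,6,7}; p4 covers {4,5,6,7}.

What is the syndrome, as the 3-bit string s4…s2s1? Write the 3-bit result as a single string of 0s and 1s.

s1 (pos 1,3,5,7): 1⊕0⊕0⊕0 = 1
s2 (pos 2,3,6,7): 0⊕0⊕1⊕0 = 1
s4 (pos 4,5,6,7): 0⊕0⊕1⊕0 = 1
Syndrome s4…s1 = 111 → error at position 7.

111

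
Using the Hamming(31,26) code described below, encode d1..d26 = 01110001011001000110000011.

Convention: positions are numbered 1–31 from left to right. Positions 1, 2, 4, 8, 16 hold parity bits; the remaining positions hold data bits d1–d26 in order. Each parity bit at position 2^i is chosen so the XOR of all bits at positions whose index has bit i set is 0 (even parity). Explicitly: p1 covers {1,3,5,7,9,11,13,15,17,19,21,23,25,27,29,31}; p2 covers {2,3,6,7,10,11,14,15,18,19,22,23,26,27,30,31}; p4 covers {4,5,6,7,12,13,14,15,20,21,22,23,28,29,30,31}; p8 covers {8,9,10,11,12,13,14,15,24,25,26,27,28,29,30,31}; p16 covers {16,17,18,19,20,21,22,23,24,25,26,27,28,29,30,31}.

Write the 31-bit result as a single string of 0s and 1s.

Place data at non-parity positions: p1 p2 0 p4 1 1 1 p8 0 0 0 1 0 1 1 p16 0 0 1 0 0 0 1 1 0 0 0 0 0 1 1
p1 (pos 1,3,5,7,9,11,13,15,17,19,21,23,25,27,29,31): XOR of data positions = 0⊕1⊕1⊕0⊕0⊕0⊕1⊕0⊕1⊕0⊕1⊕0⊕0⊕0⊕1 = 0
p2 (pos 2,3,6,7,10,11,14,15,18,19,22,23,26,27,30,31): XOR of data positions = 0⊕1⊕1⊕0⊕0⊕1⊕1⊕0⊕1⊕0⊕1⊕0⊕0⊕1⊕1 = 0
p4 (pos 4,5,6,7,12,13,14,15,20,21,22,23,28,29,30,31): XOR of data positions = 1⊕1⊕1⊕1⊕0⊕1⊕1⊕0⊕0⊕0⊕1⊕0⊕0⊕1⊕1 = 1
p8 (pos 8,9,10,11,12,13,14,15,24,25,26,27,28,29,30,31): XOR of data positions = 0⊕0⊕0⊕1⊕0⊕1⊕1⊕1⊕0⊕0⊕0⊕0⊕0⊕1⊕1 = 0
p16 (pos 16,17,18,19,20,21,22,23,24,25,26,27,28,29,30,31): XOR of data positions = 0⊕0⊕1⊕0⊕0⊕0⊕1⊕1⊕0⊕0⊕0⊕0⊕0⊕1⊕1 = 1
Codeword: 0001111000010111001000110000011

0001111000010111001000110000011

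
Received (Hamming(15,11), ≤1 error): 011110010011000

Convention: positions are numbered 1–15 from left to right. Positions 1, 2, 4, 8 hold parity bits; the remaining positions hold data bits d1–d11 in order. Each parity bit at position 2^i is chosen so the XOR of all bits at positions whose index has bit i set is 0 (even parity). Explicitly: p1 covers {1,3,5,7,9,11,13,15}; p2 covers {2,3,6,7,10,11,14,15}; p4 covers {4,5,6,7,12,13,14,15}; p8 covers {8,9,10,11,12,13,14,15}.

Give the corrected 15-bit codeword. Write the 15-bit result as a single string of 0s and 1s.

011110010011001

s1 (pos 1,3,5,7,9,11,13,15): 0⊕1⊕1⊕0⊕0⊕1⊕0⊕0 = 1
s2 (pos 2,3,6,7,10,11,14,15): 1⊕1⊕0⊕0⊕0⊕1⊕0⊕0 = 1
s4 (pos 4,5,6,7,12,13,14,15): 1⊕1⊕0⊕0⊕1⊕0⊕0⊕0 = 1
s8 (pos 8,9,10,11,12,13,14,15): 1⊕0⊕0⊕1⊕1⊕0⊕0⊕0 = 1
Syndrome s8…s1 = 1111 → error at position 15.
Flip position 15: 011110010011000 → 011110010011001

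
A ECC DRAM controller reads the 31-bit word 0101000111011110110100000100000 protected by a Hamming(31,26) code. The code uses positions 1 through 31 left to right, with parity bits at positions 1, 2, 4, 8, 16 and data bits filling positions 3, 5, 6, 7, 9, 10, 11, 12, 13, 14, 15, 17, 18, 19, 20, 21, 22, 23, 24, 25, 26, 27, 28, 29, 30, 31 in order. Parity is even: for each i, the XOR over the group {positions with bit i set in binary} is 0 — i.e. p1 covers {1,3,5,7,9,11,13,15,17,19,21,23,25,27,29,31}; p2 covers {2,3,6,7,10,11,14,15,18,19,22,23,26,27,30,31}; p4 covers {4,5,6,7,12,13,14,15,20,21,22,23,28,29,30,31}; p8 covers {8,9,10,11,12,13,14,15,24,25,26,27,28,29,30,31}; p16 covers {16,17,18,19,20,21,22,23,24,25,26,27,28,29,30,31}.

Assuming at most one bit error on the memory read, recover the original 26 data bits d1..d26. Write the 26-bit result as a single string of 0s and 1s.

s1 (pos 1,3,5,7,9,11,13,15,17,19,21,23,25,27,29,31): 0⊕0⊕0⊕0⊕1⊕0⊕1⊕1⊕1⊕0⊕0⊕0⊕0⊕0⊕0⊕0 = 0
s2 (pos 2,3,6,7,10,11,14,15,18,19,22,23,26,27,30,31): 1⊕0⊕0⊕0⊕1⊕0⊕1⊕1⊕1⊕0⊕0⊕0⊕1⊕0⊕0⊕0 = 0
s4 (pos 4,5,6,7,12,13,14,15,20,21,22,23,28,29,30,31): 1⊕0⊕0⊕0⊕1⊕1⊕1⊕1⊕1⊕0⊕0⊕0⊕0⊕0⊕0⊕0 = 0
s8 (pos 8,9,10,11,12,13,14,15,24,25,26,27,28,29,30,31): 1⊕1⊕1⊕0⊕1⊕1⊕1⊕1⊕0⊕0⊕1⊕0⊕0⊕0⊕0⊕0 = 0
s16 (pos 16,17,18,19,20,21,22,23,24,25,26,27,28,29,30,31): 0⊕1⊕1⊕0⊕1⊕0⊕0⊕0⊕0⊕0⊕1⊕0⊕0⊕0⊕0⊕0 = 0
Syndrome s16…s1 = 00000 → no error.
Read data bits from positions 3,5,6,7,9,10,11,12,13,14,15,17,18,19,20,21,22,23,24,25,26,27,28,29,30,31: 00001101111110100000100000

00001101111110100000100000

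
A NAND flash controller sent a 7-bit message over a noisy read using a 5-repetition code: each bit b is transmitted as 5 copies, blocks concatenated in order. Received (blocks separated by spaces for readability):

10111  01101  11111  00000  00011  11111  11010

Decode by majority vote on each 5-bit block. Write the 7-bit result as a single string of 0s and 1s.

Block 1 (10111): 4 ones → 1
Block 2 (01101): 3 ones → 1
Block 3 (11111): 5 ones → 1
Block 4 (00000): 0 ones → 0
Block 5 (00011): 2 ones → 0
Block 6 (11111): 5 ones → 1
Block 7 (11010): 3 ones → 1

1110011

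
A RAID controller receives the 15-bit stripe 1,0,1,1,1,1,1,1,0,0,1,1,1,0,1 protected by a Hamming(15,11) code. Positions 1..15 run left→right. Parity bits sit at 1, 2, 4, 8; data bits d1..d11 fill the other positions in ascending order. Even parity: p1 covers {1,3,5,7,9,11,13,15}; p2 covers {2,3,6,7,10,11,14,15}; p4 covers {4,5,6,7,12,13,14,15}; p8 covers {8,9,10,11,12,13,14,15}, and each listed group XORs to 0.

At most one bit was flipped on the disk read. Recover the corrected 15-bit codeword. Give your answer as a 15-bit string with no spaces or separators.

s1 (pos 1,3,5,7,9,11,13,15): 1⊕1⊕1⊕1⊕0⊕1⊕1⊕1 = 1
s2 (pos 2,3,6,7,10,11,14,15): 0⊕1⊕1⊕1⊕0⊕1⊕0⊕1 = 1
s4 (pos 4,5,6,7,12,13,14,15): 1⊕1⊕1⊕1⊕1⊕1⊕0⊕1 = 1
s8 (pos 8,9,10,11,12,13,14,15): 1⊕0⊕0⊕1⊕1⊕1⊕0⊕1 = 1
Syndrome s8…s1 = 1111 → error at position 15.
Flip position 15: 101111110011101 → 101111110011100

101111110011100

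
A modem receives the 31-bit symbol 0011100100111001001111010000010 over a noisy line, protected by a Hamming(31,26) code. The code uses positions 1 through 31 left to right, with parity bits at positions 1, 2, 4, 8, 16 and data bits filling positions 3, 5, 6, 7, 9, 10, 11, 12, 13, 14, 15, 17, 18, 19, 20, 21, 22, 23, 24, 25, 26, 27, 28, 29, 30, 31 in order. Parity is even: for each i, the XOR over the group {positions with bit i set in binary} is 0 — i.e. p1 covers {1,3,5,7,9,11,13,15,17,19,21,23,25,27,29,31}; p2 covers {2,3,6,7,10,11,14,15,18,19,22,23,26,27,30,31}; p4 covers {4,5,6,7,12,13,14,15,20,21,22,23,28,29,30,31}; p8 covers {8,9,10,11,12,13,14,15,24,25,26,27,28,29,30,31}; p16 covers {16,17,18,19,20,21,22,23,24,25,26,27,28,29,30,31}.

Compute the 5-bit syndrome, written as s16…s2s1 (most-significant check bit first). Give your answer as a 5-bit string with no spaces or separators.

s1 (pos 1,3,5,7,9,11,13,15,17,19,21,23,25,27,29,31): 0⊕1⊕1⊕0⊕0⊕1⊕1⊕0⊕0⊕1⊕1⊕0⊕0⊕0⊕0⊕0 = 0
s2 (pos 2,3,6,7,10,11,14,15,18,19,22,23,26,27,30,31): 0⊕1⊕0⊕0⊕0⊕1⊕0⊕0⊕0⊕1⊕1⊕0⊕0⊕0⊕1⊕0 = 1
s4 (pos 4,5,6,7,12,13,14,15,20,21,22,23,28,29,30,31): 1⊕1⊕0⊕0⊕1⊕1⊕0⊕0⊕1⊕1⊕1⊕0⊕0⊕0⊕1⊕0 = 0
s8 (pos 8,9,10,11,12,13,14,15,24,25,26,27,28,29,30,31): 1⊕0⊕0⊕1⊕1⊕1⊕0⊕0⊕1⊕0⊕0⊕0⊕0⊕0⊕1⊕0 = 0
s16 (pos 16,17,18,19,20,21,22,23,24,25,26,27,28,29,30,31): 1⊕0⊕0⊕1⊕1⊕1⊕1⊕0⊕1⊕0⊕0⊕0⊕0⊕0⊕1⊕0 = 1
Syndrome s16…s1 = 10010 → error at position 18.

10010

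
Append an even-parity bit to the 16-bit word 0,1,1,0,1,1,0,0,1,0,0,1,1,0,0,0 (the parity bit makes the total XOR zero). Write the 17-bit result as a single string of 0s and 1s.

XOR of the 16 data bits: 0⊕1⊕1⊕0⊕1⊕1⊕0⊕0⊕1⊕0⊕0⊕1⊕1⊕0⊕0⊕0 = 1
Parity bit = 1 (so all 17 bits XOR to 0).

01101100100110001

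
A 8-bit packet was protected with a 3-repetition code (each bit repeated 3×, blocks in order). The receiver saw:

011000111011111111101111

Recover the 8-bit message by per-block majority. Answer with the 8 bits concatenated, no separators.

10111111

Block 1 (011): 2 ones → 1
Block 2 (000): 0 ones → 0
Block 3 (111): 3 ones → 1
Block 4 (011): 2 ones → 1
Block 5 (111): 3 ones → 1
Block 6 (111): 3 ones → 1
Block 7 (101): 2 ones → 1
Block 8 (111): 3 ones → 1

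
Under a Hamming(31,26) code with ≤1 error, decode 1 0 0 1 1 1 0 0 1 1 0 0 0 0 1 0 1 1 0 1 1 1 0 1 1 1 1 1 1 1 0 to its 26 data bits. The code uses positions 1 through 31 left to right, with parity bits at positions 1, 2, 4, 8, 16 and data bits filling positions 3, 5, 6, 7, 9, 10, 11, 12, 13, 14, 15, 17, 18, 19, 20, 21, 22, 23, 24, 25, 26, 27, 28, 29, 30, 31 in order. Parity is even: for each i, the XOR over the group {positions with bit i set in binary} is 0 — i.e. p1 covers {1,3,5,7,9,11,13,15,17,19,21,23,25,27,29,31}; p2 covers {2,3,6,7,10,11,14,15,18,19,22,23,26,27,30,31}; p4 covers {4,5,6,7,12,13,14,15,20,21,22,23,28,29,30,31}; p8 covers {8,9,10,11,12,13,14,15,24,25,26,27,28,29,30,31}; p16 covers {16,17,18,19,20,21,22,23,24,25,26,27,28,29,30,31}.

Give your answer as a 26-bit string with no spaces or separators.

01101100001110111011111110

s1 (pos 1,3,5,7,9,11,13,15,17,19,21,23,25,27,29,31): 1⊕0⊕1⊕0⊕1⊕0⊕0⊕1⊕1⊕0⊕1⊕0⊕1⊕1⊕1⊕0 = 1
s2 (pos 2,3,6,7,10,11,14,15,18,19,22,23,26,27,30,31): 0⊕0⊕1⊕0⊕1⊕0⊕0⊕1⊕1⊕0⊕1⊕0⊕1⊕1⊕1⊕0 = 0
s4 (pos 4,5,6,7,12,13,14,15,20,21,22,23,28,29,30,31): 1⊕1⊕1⊕0⊕0⊕0⊕0⊕1⊕1⊕1⊕1⊕0⊕1⊕1⊕1⊕0 = 0
s8 (pos 8,9,10,11,12,13,14,15,24,25,26,27,28,29,30,31): 0⊕1⊕1⊕0⊕0⊕0⊕0⊕1⊕1⊕1⊕1⊕1⊕1⊕1⊕1⊕0 = 0
s16 (pos 16,17,18,19,20,21,22,23,24,25,26,27,28,29,30,31): 0⊕1⊕1⊕0⊕1⊕1⊕1⊕0⊕1⊕1⊕1⊕1⊕1⊕1⊕1⊕0 = 0
Syndrome s16…s1 = 00001 → error at position 1.
Flip position 1: 1001110011000010110111011111110 → 0001110011000010110111011111110
Read data bits from positions 3,5,6,7,9,10,11,12,13,14,15,17,18,19,20,21,22,23,24,25,26,27,28,29,30,31: 01101100001110111011111110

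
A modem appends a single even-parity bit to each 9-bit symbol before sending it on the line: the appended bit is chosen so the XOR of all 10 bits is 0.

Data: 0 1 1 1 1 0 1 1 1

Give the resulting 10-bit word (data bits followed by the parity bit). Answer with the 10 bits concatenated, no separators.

0111101111

XOR of the 9 data bits: 0⊕1⊕1⊕1⊕1⊕0⊕1⊕1⊕1 = 1
Parity bit = 1 (so all 10 bits XOR to 0).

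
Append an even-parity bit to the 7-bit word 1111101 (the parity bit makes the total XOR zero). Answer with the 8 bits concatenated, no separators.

11111010

XOR of the 7 data bits: 1⊕1⊕1⊕1⊕1⊕0⊕1 = 0
Parity bit = 0 (so all 8 bits XOR to 0).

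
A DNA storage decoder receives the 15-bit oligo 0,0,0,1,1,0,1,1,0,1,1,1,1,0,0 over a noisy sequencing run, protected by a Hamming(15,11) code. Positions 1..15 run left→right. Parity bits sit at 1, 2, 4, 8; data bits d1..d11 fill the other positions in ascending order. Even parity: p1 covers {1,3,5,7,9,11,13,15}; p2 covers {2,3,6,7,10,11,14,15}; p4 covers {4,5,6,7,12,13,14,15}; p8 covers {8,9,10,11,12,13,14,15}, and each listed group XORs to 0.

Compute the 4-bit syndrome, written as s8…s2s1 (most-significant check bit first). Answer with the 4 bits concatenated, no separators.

s1 (pos 1,3,5,7,9,11,13,15): 0⊕0⊕1⊕1⊕0⊕1⊕1⊕0 = 0
s2 (pos 2,3,6,7,10,11,14,15): 0⊕0⊕0⊕1⊕1⊕1⊕0⊕0 = 1
s4 (pos 4,5,6,7,12,13,14,15): 1⊕1⊕0⊕1⊕1⊕1⊕0⊕0 = 1
s8 (pos 8,9,10,11,12,13,14,15): 1⊕0⊕1⊕1⊕1⊕1⊕0⊕0 = 1
Syndrome s8…s1 = 1110 → error at position 14.

1110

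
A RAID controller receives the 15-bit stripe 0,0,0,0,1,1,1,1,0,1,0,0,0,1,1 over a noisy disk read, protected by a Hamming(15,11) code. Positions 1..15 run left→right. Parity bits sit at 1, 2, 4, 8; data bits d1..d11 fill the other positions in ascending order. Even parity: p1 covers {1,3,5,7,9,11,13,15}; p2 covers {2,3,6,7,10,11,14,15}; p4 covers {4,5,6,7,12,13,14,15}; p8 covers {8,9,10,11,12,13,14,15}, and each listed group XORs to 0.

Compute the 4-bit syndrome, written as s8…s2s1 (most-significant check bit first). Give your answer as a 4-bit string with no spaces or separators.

0111

s1 (pos 1,3,5,7,9,11,13,15): 0⊕0⊕1⊕1⊕0⊕0⊕0⊕1 = 1
s2 (pos 2,3,6,7,10,11,14,15): 0⊕0⊕1⊕1⊕1⊕0⊕1⊕1 = 1
s4 (pos 4,5,6,7,12,13,14,15): 0⊕1⊕1⊕1⊕0⊕0⊕1⊕1 = 1
s8 (pos 8,9,10,11,12,13,14,15): 1⊕0⊕1⊕0⊕0⊕0⊕1⊕1 = 0
Syndrome s8…s1 = 0111 → error at position 7.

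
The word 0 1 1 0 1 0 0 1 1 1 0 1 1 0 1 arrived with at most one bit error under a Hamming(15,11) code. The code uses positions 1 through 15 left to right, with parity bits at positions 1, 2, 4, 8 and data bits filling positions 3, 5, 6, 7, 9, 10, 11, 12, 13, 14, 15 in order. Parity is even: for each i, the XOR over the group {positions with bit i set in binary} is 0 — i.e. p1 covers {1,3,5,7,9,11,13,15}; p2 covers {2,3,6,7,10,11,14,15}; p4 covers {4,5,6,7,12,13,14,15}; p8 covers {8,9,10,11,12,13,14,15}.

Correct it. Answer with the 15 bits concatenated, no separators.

s1 (pos 1,3,5,7,9,11,13,15): 0⊕1⊕1⊕0⊕1⊕0⊕1⊕1 = 1
s2 (pos 2,3,6,7,10,11,14,15): 1⊕1⊕0⊕0⊕1⊕0⊕0⊕1 = 0
s4 (pos 4,5,6,7,12,13,14,15): 0⊕1⊕0⊕0⊕1⊕1⊕0⊕1 = 0
s8 (pos 8,9,10,11,12,13,14,15): 1⊕1⊕1⊕0⊕1⊕1⊕0⊕1 = 0
Syndrome s8…s1 = 0001 → error at position 1.
Flip position 1: 011010011101101 → 111010011101101

111010011101101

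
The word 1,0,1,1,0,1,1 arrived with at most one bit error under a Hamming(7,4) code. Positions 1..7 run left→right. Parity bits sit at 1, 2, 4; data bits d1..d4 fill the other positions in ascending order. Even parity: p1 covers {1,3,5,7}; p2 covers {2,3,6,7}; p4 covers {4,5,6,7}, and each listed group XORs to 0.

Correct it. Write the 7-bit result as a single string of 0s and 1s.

s1 (pos 1,3,5,7): 1⊕1⊕0⊕1 = 1
s2 (pos 2,3,6,7): 0⊕1⊕1⊕1 = 1
s4 (pos 4,5,6,7): 1⊕0⊕1⊕1 = 1
Syndrome s4…s1 = 111 → error at position 7.
Flip position 7: 1011011 → 1011010

1011010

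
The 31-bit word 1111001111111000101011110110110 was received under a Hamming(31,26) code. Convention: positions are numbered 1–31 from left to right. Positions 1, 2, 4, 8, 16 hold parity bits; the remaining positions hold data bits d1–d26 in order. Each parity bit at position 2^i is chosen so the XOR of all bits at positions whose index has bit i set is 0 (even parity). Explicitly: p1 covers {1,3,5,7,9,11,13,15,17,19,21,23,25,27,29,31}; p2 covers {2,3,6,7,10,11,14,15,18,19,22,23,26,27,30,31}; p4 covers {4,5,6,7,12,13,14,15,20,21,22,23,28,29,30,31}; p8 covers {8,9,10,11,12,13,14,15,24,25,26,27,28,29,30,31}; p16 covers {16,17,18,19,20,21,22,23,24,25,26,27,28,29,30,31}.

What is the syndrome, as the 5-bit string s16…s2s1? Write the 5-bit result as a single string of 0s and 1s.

s1 (pos 1,3,5,7,9,11,13,15,17,19,21,23,25,27,29,31): 1⊕1⊕0⊕1⊕1⊕1⊕1⊕0⊕1⊕1⊕1⊕1⊕0⊕1⊕1⊕0 = 0
s2 (pos 2,3,6,7,10,11,14,15,18,19,22,23,26,27,30,31): 1⊕1⊕0⊕1⊕1⊕1⊕0⊕0⊕0⊕1⊕1⊕1⊕1⊕1⊕1⊕0 = 1
s4 (pos 4,5,6,7,12,13,14,15,20,21,22,23,28,29,30,31): 1⊕0⊕0⊕1⊕1⊕1⊕0⊕0⊕0⊕1⊕1⊕1⊕0⊕1⊕1⊕0 = 1
s8 (pos 8,9,10,11,12,13,14,15,24,25,26,27,28,29,30,31): 1⊕1⊕1⊕1⊕1⊕1⊕0⊕0⊕1⊕0⊕1⊕1⊕0⊕1⊕1⊕0 = 1
s16 (pos 16,17,18,19,20,21,22,23,24,25,26,27,28,29,30,31): 0⊕1⊕0⊕1⊕0⊕1⊕1⊕1⊕1⊕0⊕1⊕1⊕0⊕1⊕1⊕0 = 0
Syndrome s16…s1 = 01110 → error at position 14.

01110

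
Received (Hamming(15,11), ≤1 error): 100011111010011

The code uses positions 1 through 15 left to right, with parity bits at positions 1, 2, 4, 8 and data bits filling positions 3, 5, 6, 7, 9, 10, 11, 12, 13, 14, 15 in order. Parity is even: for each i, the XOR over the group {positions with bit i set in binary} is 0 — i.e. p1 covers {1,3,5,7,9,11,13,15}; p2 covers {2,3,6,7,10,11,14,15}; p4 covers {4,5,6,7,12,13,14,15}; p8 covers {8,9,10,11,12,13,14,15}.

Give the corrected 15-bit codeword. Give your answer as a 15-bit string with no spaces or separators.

100011111010001

s1 (pos 1,3,5,7,9,11,13,15): 1⊕0⊕1⊕1⊕1⊕1⊕0⊕1 = 0
s2 (pos 2,3,6,7,10,11,14,15): 0⊕0⊕1⊕1⊕0⊕1⊕1⊕1 = 1
s4 (pos 4,5,6,7,12,13,14,15): 0⊕1⊕1⊕1⊕0⊕0⊕1⊕1 = 1
s8 (pos 8,9,10,11,12,13,14,15): 1⊕1⊕0⊕1⊕0⊕0⊕1⊕1 = 1
Syndrome s8…s1 = 1110 → error at position 14.
Flip position 14: 100011111010011 → 100011111010001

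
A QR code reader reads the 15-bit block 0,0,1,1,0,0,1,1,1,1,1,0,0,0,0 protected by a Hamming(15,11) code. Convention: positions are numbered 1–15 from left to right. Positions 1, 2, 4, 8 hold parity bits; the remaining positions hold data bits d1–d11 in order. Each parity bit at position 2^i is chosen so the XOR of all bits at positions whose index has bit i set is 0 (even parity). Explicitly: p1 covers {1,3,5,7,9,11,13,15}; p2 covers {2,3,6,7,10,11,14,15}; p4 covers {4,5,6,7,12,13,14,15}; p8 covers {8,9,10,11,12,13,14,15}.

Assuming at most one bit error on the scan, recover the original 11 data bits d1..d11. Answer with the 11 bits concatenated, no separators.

s1 (pos 1,3,5,7,9,11,13,15): 0⊕1⊕0⊕1⊕1⊕1⊕0⊕0 = 0
s2 (pos 2,3,6,7,10,11,14,15): 0⊕1⊕0⊕1⊕1⊕1⊕0⊕0 = 0
s4 (pos 4,5,6,7,12,13,14,15): 1⊕0⊕0⊕1⊕0⊕0⊕0⊕0 = 0
s8 (pos 8,9,10,11,12,13,14,15): 1⊕1⊕1⊕1⊕0⊕0⊕0⊕0 = 0
Syndrome s8…s1 = 0000 → no error.
Read data bits from positions 3,5,6,7,9,10,11,12,13,14,15: 10011110000

10011110000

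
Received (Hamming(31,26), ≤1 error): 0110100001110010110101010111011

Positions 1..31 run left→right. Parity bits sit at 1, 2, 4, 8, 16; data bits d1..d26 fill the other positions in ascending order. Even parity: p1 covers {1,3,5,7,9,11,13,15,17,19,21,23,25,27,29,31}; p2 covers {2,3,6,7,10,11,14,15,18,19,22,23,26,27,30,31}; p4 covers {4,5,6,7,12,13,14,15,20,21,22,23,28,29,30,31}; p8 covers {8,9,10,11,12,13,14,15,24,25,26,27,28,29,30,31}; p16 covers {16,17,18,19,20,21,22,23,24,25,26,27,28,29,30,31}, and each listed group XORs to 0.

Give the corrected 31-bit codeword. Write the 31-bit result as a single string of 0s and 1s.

0100100001110010110101010111011

s1 (pos 1,3,5,7,9,11,13,15,17,19,21,23,25,27,29,31): 0⊕1⊕1⊕0⊕0⊕1⊕0⊕1⊕1⊕0⊕0⊕0⊕0⊕1⊕0⊕1 = 1
s2 (pos 2,3,6,7,10,11,14,15,18,19,22,23,26,27,30,31): 1⊕1⊕0⊕0⊕1⊕1⊕0⊕1⊕1⊕0⊕1⊕0⊕1⊕1⊕1⊕1 = 1
s4 (pos 4,5,6,7,12,13,14,15,20,21,22,23,28,29,30,31): 0⊕1⊕0⊕0⊕1⊕0⊕0⊕1⊕1⊕0⊕1⊕0⊕1⊕0⊕1⊕1 = 0
s8 (pos 8,9,10,11,12,13,14,15,24,25,26,27,28,29,30,31): 0⊕0⊕1⊕1⊕1⊕0⊕0⊕1⊕1⊕0⊕1⊕1⊕1⊕0⊕1⊕1 = 0
s16 (pos 16,17,18,19,20,21,22,23,24,25,26,27,28,29,30,31): 0⊕1⊕1⊕0⊕1⊕0⊕1⊕0⊕1⊕0⊕1⊕1⊕1⊕0⊕1⊕1 = 0
Syndrome s16…s1 = 00011 → error at position 3.
Flip position 3: 0110100001110010110101010111011 → 0100100001110010110101010111011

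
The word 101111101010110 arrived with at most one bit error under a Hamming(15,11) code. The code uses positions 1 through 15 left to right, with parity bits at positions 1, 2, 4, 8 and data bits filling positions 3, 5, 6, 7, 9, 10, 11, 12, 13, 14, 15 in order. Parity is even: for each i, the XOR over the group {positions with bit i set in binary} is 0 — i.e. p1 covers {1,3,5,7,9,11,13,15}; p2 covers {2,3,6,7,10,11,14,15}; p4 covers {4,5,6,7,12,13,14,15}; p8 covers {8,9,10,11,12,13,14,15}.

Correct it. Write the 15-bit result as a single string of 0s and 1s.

100111101010110

s1 (pos 1,3,5,7,9,11,13,15): 1⊕1⊕1⊕1⊕1⊕1⊕1⊕0 = 1
s2 (pos 2,3,6,7,10,11,14,15): 0⊕1⊕1⊕1⊕0⊕1⊕1⊕0 = 1
s4 (pos 4,5,6,7,12,13,14,15): 1⊕1⊕1⊕1⊕0⊕1⊕1⊕0 = 0
s8 (pos 8,9,10,11,12,13,14,15): 0⊕1⊕0⊕1⊕0⊕1⊕1⊕0 = 0
Syndrome s8…s1 = 0011 → error at position 3.
Flip position 3: 101111101010110 → 100111101010110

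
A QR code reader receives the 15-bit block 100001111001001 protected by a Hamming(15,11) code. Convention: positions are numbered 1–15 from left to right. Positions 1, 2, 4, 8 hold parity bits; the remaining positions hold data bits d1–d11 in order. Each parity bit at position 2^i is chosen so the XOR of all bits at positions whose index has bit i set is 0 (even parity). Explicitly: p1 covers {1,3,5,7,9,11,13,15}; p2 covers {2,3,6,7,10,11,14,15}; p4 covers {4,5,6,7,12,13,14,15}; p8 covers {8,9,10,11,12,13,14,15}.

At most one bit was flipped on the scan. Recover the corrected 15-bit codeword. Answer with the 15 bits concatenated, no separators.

s1 (pos 1,3,5,7,9,11,13,15): 1⊕0⊕0⊕1⊕1⊕0⊕0⊕1 = 0
s2 (pos 2,3,6,7,10,11,14,15): 0⊕0⊕1⊕1⊕0⊕0⊕0⊕1 = 1
s4 (pos 4,5,6,7,12,13,14,15): 0⊕0⊕1⊕1⊕1⊕0⊕0⊕1 = 0
s8 (pos 8,9,10,11,12,13,14,15): 1⊕1⊕0⊕0⊕1⊕0⊕0⊕1 = 0
Syndrome s8…s1 = 0010 → error at position 2.
Flip position 2: 100001111001001 → 110001111001001

110001111001001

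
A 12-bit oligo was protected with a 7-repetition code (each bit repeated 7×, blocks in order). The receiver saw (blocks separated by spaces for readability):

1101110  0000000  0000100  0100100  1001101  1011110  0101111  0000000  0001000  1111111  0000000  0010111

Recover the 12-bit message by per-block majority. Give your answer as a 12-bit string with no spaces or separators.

100011100101

Block 1 (1101110): 5 ones → 1
Block 2 (0000000): 0 ones → 0
Block 3 (0000100): 1 one → 0
Block 4 (0100100): 2 ones → 0
Block 5 (1001101): 4 ones → 1
Block 6 (1011110): 5 ones → 1
Block 7 (0101111): 5 ones → 1
Block 8 (0000000): 0 ones → 0
Block 9 (0001000): 1 one → 0
Block 10 (1111111): 7 ones → 1
Block 11 (0000000): 0 ones → 0
Block 12 (0010111): 4 ones → 1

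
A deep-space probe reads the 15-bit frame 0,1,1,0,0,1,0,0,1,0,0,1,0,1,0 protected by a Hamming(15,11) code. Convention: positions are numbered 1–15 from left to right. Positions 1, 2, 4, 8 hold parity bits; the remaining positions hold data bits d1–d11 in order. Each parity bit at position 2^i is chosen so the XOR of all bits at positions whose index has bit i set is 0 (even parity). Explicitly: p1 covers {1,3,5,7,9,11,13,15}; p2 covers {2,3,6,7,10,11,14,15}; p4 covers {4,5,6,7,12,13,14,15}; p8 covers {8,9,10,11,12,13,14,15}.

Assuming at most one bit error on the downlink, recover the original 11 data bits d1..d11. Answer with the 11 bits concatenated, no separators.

10101000010

s1 (pos 1,3,5,7,9,11,13,15): 0⊕1⊕0⊕0⊕1⊕0⊕0⊕0 = 0
s2 (pos 2,3,6,7,10,11,14,15): 1⊕1⊕1⊕0⊕0⊕0⊕1⊕0 = 0
s4 (pos 4,5,6,7,12,13,14,15): 0⊕0⊕1⊕0⊕1⊕0⊕1⊕0 = 1
s8 (pos 8,9,10,11,12,13,14,15): 0⊕1⊕0⊕0⊕1⊕0⊕1⊕0 = 1
Syndrome s8…s1 = 1100 → error at position 12.
Flip position 12: 011001001001010 → 011001001000010
Read data bits from positions 3,5,6,7,9,10,11,12,13,14,15: 10101000010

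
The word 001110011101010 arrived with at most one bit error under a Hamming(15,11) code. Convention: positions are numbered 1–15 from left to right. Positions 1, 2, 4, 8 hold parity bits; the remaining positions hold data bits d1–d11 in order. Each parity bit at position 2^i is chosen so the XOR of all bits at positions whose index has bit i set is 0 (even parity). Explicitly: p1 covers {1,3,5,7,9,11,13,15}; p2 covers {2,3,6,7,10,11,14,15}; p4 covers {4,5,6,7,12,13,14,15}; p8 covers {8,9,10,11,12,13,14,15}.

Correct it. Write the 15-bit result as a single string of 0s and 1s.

001110011111010

s1 (pos 1,3,5,7,9,11,13,15): 0⊕1⊕1⊕0⊕1⊕0⊕0⊕0 = 1
s2 (pos 2,3,6,7,10,11,14,15): 0⊕1⊕0⊕0⊕1⊕0⊕1⊕0 = 1
s4 (pos 4,5,6,7,12,13,14,15): 1⊕1⊕0⊕0⊕1⊕0⊕1⊕0 = 0
s8 (pos 8,9,10,11,12,13,14,15): 1⊕1⊕1⊕0⊕1⊕0⊕1⊕0 = 1
Syndrome s8…s1 = 1011 → error at position 11.
Flip position 11: 001110011101010 → 001110011111010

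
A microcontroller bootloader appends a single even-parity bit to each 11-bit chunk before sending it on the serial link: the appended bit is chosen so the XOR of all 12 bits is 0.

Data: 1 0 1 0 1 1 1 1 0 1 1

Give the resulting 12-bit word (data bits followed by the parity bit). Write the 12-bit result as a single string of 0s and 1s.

101011110110

XOR of the 11 data bits: 1⊕0⊕1⊕0⊕1⊕1⊕1⊕1⊕0⊕1⊕1 = 0
Parity bit = 0 (so all 12 bits XOR to 0).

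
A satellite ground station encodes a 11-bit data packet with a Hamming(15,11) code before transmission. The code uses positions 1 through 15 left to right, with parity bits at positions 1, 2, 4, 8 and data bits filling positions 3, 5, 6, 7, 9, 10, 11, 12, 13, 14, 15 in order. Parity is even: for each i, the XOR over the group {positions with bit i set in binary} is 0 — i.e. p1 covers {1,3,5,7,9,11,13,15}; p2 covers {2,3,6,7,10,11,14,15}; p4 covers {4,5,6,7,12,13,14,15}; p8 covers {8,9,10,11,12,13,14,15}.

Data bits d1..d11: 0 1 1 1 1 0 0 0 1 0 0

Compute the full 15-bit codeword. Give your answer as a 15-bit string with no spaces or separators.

Place data at non-parity positions: p1 p2 0 p4 1 1 1 p8 1 0 0 0 1 0 0
p1 (pos 1,3,5,7,9,11,13,15): XOR of data positions = 0⊕1⊕1⊕1⊕0⊕1⊕0 = 0
p2 (pos 2,3,6,7,10,11,14,15): XOR of data positions = 0⊕1⊕1⊕0⊕0⊕0⊕0 = 0
p4 (pos 4,5,6,7,12,13,14,15): XOR of data positions = 1⊕1⊕1⊕0⊕1⊕0⊕0 = 0
p8 (pos 8,9,10,11,12,13,14,15): XOR of data positions = 1⊕0⊕0⊕0⊕1⊕0⊕0 = 0
Codeword: 000011101000100

000011101000100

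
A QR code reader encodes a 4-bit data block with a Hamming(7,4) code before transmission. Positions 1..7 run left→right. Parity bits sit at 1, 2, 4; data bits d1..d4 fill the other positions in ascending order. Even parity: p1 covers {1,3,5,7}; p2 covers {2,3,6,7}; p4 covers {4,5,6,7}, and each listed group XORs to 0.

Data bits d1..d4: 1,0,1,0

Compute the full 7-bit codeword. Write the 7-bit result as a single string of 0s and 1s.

Place data at non-parity positions: p1 p2 1 p4 0 1 0
p1 (pos 1,3,5,7): XOR of data positions = 1⊕0⊕0 = 1
p2 (pos 2,3,6,7): XOR of data positions = 1⊕1⊕0 = 0
p4 (pos 4,5,6,7): XOR of data positions = 0⊕1⊕0 = 1
Codeword: 1011010

1011010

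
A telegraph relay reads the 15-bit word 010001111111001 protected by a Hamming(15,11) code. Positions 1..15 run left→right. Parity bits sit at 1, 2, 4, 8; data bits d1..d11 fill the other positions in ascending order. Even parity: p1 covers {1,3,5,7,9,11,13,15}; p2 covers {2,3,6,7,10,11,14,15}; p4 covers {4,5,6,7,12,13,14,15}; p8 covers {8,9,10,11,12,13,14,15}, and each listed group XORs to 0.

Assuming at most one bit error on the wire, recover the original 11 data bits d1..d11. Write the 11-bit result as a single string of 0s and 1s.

s1 (pos 1,3,5,7,9,11,13,15): 0⊕0⊕0⊕1⊕1⊕1⊕0⊕1 = 0
s2 (pos 2,3,6,7,10,11,14,15): 1⊕0⊕1⊕1⊕1⊕1⊕0⊕1 = 0
s4 (pos 4,5,6,7,12,13,14,15): 0⊕0⊕1⊕1⊕1⊕0⊕0⊕1 = 0
s8 (pos 8,9,10,11,12,13,14,15): 1⊕1⊕1⊕1⊕1⊕0⊕0⊕1 = 0
Syndrome s8…s1 = 0000 → no error.
Read data bits from positions 3,5,6,7,9,10,11,12,13,14,15: 00111111001

00111111001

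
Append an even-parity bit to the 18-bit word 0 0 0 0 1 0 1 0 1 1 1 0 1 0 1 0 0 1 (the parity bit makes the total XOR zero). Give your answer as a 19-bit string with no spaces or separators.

XOR of the 18 data bits: 0⊕0⊕0⊕0⊕1⊕0⊕1⊕0⊕1⊕1⊕1⊕0⊕1⊕0⊕1⊕0⊕0⊕1 = 0
Parity bit = 0 (so all 19 bits XOR to 0).

0000101011101010010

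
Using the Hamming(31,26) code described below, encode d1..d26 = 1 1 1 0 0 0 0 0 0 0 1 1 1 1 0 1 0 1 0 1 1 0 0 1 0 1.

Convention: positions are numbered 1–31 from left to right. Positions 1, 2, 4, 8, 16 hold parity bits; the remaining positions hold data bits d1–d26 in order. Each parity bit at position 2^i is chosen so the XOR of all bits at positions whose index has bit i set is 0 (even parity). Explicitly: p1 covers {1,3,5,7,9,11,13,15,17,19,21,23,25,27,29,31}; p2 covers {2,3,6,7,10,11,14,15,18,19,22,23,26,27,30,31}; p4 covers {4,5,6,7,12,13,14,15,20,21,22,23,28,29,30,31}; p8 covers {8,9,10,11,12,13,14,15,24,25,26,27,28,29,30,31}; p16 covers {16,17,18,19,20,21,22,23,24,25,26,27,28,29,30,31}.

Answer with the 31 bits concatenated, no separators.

Place data at non-parity positions: p1 p2 1 p4 1 1 0 p8 0 0 0 0 0 0 1 p16 1 1 1 0 1 0 1 0 1 1 0 0 1 0 1
p1 (pos 1,3,5,7,9,11,13,15,17,19,21,23,25,27,29,31): XOR of data positions = 1⊕1⊕0⊕0⊕0⊕0⊕1⊕1⊕1⊕1⊕1⊕1⊕0⊕1⊕1 = 0
p2 (pos 2,3,6,7,10,11,14,15,18,19,22,23,26,27,30,31): XOR of data positions = 1⊕1⊕0⊕0⊕0⊕0⊕1⊕1⊕1⊕0⊕1⊕1⊕0⊕0⊕1 = 0
p4 (pos 4,5,6,7,12,13,14,15,20,21,22,23,28,29,30,31): XOR of data positions = 1⊕1⊕0⊕0⊕0⊕0⊕1⊕0⊕1⊕0⊕1⊕0⊕1⊕0⊕1 = 1
p8 (pos 8,9,10,11,12,13,14,15,24,25,26,27,28,29,30,31): XOR of data positions = 0⊕0⊕0⊕0⊕0⊕0⊕1⊕0⊕1⊕1⊕0⊕0⊕1⊕0⊕1 = 1
p16 (pos 16,17,18,19,20,21,22,23,24,25,26,27,28,29,30,31): XOR of data positions = 1⊕1⊕1⊕0⊕1⊕0⊕1⊕0⊕1⊕1⊕0⊕0⊕1⊕0⊕1 = 1
Codeword: 0011110100000011111010101100101

0011110100000011111010101100101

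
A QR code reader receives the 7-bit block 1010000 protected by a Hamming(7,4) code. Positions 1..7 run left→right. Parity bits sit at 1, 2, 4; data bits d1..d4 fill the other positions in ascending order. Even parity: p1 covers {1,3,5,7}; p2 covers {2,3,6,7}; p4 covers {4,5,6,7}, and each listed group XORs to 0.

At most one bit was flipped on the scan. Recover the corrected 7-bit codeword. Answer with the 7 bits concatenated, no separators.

1110000

s1 (pos 1,3,5,7): 1⊕1⊕0⊕0 = 0
s2 (pos 2,3,6,7): 0⊕1⊕0⊕0 = 1
s4 (pos 4,5,6,7): 0⊕0⊕0⊕0 = 0
Syndrome s4…s1 = 010 → error at position 2.
Flip position 2: 1010000 → 1110000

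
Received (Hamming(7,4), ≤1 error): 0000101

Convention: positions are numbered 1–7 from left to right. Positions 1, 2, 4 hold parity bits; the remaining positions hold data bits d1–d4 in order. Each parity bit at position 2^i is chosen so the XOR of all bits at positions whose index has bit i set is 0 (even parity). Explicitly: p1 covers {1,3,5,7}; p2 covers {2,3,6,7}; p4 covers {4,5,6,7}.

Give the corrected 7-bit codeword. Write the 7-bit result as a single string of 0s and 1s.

0100101

s1 (pos 1,3,5,7): 0⊕0⊕1⊕1 = 0
s2 (pos 2,3,6,7): 0⊕0⊕0⊕1 = 1
s4 (pos 4,5,6,7): 0⊕1⊕0⊕1 = 0
Syndrome s4…s1 = 010 → error at position 2.
Flip position 2: 0000101 → 0100101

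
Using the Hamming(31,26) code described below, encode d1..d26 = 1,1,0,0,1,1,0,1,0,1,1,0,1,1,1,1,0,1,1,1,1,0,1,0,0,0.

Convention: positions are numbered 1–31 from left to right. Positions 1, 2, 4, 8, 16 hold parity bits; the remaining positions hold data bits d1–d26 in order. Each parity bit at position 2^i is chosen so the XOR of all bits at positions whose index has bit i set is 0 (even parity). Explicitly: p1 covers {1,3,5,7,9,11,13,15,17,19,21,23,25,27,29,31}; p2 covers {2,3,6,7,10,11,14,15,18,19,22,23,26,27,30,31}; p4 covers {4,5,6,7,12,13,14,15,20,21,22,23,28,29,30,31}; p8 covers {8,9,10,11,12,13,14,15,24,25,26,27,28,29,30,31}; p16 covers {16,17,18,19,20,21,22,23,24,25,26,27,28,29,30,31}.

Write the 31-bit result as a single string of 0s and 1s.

Place data at non-parity positions: p1 p2 1 p4 1 0 0 p8 1 1 0 1 0 1 1 p16 0 1 1 1 1 0 1 1 1 1 0 1 0 0 0
p1 (pos 1,3,5,7,9,11,13,15,17,19,21,23,25,27,29,31): XOR of data positions = 1⊕1⊕0⊕1⊕0⊕0⊕1⊕0⊕1⊕1⊕1⊕1⊕0⊕0⊕0 = 0
p2 (pos 2,3,6,7,10,11,14,15,18,19,22,23,26,27,30,31): XOR of data positions = 1⊕0⊕0⊕1⊕0⊕1⊕1⊕1⊕1⊕0⊕1⊕1⊕0⊕0⊕0 = 0
p4 (pos 4,5,6,7,12,13,14,15,20,21,22,23,28,29,30,31): XOR of data positions = 1⊕0⊕0⊕1⊕0⊕1⊕1⊕1⊕1⊕0⊕1⊕1⊕0⊕0⊕0 = 0
p8 (pos 8,9,10,11,12,13,14,15,24,25,26,27,28,29,30,31): XOR of data positions = 1⊕1⊕0⊕1⊕0⊕1⊕1⊕1⊕1⊕1⊕0⊕1⊕0⊕0⊕0 = 1
p16 (pos 16,17,18,19,20,21,22,23,24,25,26,27,28,29,30,31): XOR of data positions = 0⊕1⊕1⊕1⊕1⊕0⊕1⊕1⊕1⊕1⊕0⊕1⊕0⊕0⊕0 = 1
Codeword: 0010100111010111011110111101000

0010100111010111011110111101000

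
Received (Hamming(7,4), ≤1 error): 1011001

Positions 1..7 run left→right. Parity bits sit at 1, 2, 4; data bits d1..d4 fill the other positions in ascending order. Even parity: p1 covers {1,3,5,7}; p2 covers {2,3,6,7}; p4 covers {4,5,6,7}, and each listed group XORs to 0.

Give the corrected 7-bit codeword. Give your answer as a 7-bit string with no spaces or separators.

s1 (pos 1,3,5,7): 1⊕1⊕0⊕1 = 1
s2 (pos 2,3,6,7): 0⊕1⊕0⊕1 = 0
s4 (pos 4,5,6,7): 1⊕0⊕0⊕1 = 0
Syndrome s4…s1 = 001 → error at position 1.
Flip position 1: 1011001 → 0011001

0011001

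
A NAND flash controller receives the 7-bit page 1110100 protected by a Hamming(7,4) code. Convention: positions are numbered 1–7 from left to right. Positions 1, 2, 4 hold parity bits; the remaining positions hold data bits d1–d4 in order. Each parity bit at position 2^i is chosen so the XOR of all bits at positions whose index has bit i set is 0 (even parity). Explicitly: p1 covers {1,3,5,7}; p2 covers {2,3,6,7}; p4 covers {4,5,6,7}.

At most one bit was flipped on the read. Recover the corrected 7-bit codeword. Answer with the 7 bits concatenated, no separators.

1110000

s1 (pos 1,3,5,7): 1⊕1⊕1⊕0 = 1
s2 (pos 2,3,6,7): 1⊕1⊕0⊕0 = 0
s4 (pos 4,5,6,7): 0⊕1⊕0⊕0 = 1
Syndrome s4…s1 = 101 → error at position 5.
Flip position 5: 1110100 → 1110000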